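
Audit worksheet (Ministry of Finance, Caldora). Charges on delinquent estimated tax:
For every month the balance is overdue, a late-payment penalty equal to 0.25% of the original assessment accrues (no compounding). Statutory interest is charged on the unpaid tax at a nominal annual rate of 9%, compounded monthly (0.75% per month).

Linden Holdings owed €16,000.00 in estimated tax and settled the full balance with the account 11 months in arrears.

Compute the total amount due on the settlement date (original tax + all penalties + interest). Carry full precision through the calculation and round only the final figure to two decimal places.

€17,810.63

Late-payment penalty: 11 × 0.25% × €16,000.00 = €440.00
Interest: €16,000.00 × ((1 + 0.0075)^11 − 1) = €16,000.00 × 0.0856644… = €1,370.6306…
Total = €16,000.00 + €440.0000 + €1,370.6306… = €17,810.63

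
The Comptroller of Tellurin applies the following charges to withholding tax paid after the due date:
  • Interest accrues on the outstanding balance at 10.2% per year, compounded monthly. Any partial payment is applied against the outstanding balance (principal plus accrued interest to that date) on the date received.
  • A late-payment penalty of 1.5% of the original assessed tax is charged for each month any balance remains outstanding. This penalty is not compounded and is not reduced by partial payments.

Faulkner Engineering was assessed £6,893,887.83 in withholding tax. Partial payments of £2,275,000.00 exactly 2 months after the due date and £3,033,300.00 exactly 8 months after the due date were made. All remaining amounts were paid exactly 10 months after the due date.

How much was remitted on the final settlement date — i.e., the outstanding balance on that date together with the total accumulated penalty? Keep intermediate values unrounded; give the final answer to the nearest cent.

Monthly rate = 10.2% ÷ 12 = 0.85%
Balance at month 2: £6,893,887.8300 × (1 + 0.0085)^2 = £7,011,582.0065…
After £2,275,000.00 payment: £7,011,582.0065… − £2,275,000.00 = £4,736,582.0065…
Balance at month 8: £4,736,582.0065… × (1 + 0.0085)^6 = £4,983,339.5088…
After £3,033,300.00 payment: £4,983,339.5088… − £3,033,300.00 = £1,950,039.5088…
Balance at month 10: £1,950,039.5088… × (1 + 0.0085)^2 = £1,983,331.0708…
Penalty: 10 × 1.5% × £6,893,887.83 = £1,034,083.17…
Final settlement = outstanding balance + penalty = £1,983,331.0708… + £1,034,083.17… = £3,017,414.25

£3,017,414.25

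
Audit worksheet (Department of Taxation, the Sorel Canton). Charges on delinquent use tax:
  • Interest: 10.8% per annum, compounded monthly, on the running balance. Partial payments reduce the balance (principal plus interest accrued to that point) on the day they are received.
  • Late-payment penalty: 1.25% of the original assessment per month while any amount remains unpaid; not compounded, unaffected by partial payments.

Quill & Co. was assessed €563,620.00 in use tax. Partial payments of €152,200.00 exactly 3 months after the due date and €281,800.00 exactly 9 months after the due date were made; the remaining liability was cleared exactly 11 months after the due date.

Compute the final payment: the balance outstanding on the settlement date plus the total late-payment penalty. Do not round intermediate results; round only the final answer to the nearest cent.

Monthly rate = 10.8% ÷ 12 = 0.9%
Balance at month 3: €563,620.0000 × (1 + 0.009)^3 = €578,975.1105…
After €152,200.00 payment: €578,975.1105… − €152,200.00 = €426,775.1105…
Balance at month 9: €426,775.1105… × (1 + 0.009)^6 = €450,345.7628…
After €281,800.00 payment: €450,345.7628… − €281,800.00 = €168,545.7628…
Balance at month 11: €168,545.7628… × (1 + 0.009)^2 = €171,593.2387…
Penalty: 11 × 1.25% × €563,620.00 = €77,497.75
Final settlement = outstanding balance + penalty = €171,593.2387… + €77,497.75 = €249,090.99

€249,090.99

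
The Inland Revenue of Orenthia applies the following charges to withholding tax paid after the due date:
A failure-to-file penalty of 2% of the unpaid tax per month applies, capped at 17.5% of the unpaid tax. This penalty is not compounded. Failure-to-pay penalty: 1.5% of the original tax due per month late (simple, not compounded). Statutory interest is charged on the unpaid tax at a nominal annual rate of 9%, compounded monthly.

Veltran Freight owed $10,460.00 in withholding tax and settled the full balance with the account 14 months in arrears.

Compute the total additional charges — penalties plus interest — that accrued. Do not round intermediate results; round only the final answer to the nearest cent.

$5,180.58

Failure-to-file: 14 × 2% × $10,460.00 = $2,928.80, capped at 17.5% × $10,460.00 = $1,830.50
Failure-to-pay penalty: 14 × 1.5% × $10,460.00 = $2,196.60
Interest (9%/yr ÷ 12 = 0.75%/month): $10,460.00 × ((1 + 0.0075)^14 − 1) = $1,153.4820…
Penalties + interest = $4,027.1000 + $1,153.4820… = $5,180.58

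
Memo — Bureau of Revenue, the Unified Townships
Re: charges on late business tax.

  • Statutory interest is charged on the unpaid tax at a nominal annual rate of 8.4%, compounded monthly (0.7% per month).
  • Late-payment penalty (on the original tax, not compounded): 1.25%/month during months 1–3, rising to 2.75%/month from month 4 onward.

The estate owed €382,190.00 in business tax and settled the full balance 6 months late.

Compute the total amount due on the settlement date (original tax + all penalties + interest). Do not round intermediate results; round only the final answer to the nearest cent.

€444,388.33

Penalty, months 1–3: 3 × 1.25% × €382,190.00 = €14,332.13…
Penalty, months 4–6: 3 × 2.75% × €382,190.00 = €31,530.68…
Interest: €382,190.00 × ((1 + 0.007)^6 − 1) = €382,190.00 × 0.0427419… = €16,335.5253…
Total = €382,190.00 + €45,862.8000 + €16,335.5253… = €444,388.33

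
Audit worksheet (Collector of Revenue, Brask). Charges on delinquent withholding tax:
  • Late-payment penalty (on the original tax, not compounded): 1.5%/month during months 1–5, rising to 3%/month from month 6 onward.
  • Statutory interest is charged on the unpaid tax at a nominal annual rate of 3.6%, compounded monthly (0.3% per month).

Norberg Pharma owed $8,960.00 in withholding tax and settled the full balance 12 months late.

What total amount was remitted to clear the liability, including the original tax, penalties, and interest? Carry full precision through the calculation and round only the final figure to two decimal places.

Penalty, months 1–5: 5 × 1.5% × $8,960.00 = $672.00
Penalty, months 6–12: 7 × 3% × $8,960.00 = $1,881.60
Interest: $8,960.00 × ((1 + 0.003)^12 − 1) = $8,960.00 × 0.0366000… = $327.9358…
Total = $8,960.00 + $2,553.6000 + $327.9358… = $11,841.54

$11,841.54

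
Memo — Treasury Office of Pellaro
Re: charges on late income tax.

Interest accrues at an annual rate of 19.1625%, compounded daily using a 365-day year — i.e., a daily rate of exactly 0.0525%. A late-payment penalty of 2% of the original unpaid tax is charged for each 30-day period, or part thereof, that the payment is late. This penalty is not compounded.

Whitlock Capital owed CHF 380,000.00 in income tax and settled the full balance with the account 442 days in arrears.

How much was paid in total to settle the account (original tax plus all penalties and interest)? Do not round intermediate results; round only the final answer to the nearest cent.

CHF 593,220.28

Penalty periods: ⌈442/30⌉ = 15; penalty = 15 × 2% × CHF 380,000.00 = CHF 114,000.00
Interest: CHF 380,000.00 × ((1 + 0.000525)^442 − 1) = CHF 380,000.00 × 0.26110599… = CHF 99,220.2773…
Total = CHF 380,000.00 + CHF 114,000.0000 + CHF 99,220.2773… = CHF 593,220.28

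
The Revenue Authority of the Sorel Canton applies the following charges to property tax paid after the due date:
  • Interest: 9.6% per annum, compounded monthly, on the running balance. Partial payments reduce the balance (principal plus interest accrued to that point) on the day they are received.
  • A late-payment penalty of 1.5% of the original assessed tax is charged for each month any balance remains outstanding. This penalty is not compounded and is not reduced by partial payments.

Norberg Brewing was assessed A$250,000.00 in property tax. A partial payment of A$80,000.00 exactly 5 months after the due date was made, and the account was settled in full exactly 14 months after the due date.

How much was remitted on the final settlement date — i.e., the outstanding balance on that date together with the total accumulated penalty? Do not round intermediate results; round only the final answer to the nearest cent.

Monthly rate = 9.6% ÷ 12 = 0.8%
Balance at month 5: A$250,000.0000 × (1 + 0.008)^5 = A$260,161.2851…
After A$80,000.00 payment: A$260,161.2851… − A$80,000.00 = A$180,161.2851…
Balance at month 14: A$180,161.2851… × (1 + 0.008)^9 = A$193,555.8314…
Penalty: 14 × 1.5% × A$250,000.00 = A$52,500.00
Final settlement = outstanding balance + penalty = A$193,555.8314… + A$52,500.00 = A$246,055.83

A$246,055.83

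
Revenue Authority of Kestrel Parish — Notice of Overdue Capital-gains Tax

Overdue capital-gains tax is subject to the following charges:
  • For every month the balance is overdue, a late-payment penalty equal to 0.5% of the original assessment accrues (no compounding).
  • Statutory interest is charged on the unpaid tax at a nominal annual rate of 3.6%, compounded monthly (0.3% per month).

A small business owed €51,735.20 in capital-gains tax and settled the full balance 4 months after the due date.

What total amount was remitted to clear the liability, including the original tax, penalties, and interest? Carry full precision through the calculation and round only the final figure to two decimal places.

€53,393.53

Late-payment penalty: 4 × 0.5% × €51,735.20 = €1,034.70…
Interest: €51,735.20 × ((1 + 0.003)^4 − 1) = €51,735.20 × 0.0120541… = €623.6217…
Total = €51,735.20 + €1,034.7040 + €623.6217… = €53,393.53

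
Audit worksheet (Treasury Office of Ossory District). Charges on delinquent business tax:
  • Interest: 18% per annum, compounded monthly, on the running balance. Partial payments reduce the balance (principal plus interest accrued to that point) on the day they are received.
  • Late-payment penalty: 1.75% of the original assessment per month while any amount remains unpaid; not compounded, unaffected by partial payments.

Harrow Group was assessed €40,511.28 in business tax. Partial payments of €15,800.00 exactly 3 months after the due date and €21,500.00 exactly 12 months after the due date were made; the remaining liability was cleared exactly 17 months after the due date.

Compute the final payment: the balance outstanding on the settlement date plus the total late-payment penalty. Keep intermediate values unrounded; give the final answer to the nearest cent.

€21,608.11

Monthly rate = 18% ÷ 12 = 1.5%
Balance at month 3: €40,511.2800 × (1 + 0.015)^3 = €42,361.7694…
After €15,800.00 payment: €42,361.7694… − €15,800.00 = €26,561.7694…
Balance at month 12: €26,561.7694… × (1 + 0.015)^9 = €30,370.4609…
After €21,500.00 payment: €30,370.4609… − €21,500.00 = €8,870.4609…
Balance at month 17: €8,870.4609… × (1 + 0.015)^5 = €9,556.0056…
Penalty: 17 × 1.75% × €40,511.28 = €12,052.11…
Final settlement = outstanding balance + penalty = €9,556.0056… + €12,052.11… = €21,608.11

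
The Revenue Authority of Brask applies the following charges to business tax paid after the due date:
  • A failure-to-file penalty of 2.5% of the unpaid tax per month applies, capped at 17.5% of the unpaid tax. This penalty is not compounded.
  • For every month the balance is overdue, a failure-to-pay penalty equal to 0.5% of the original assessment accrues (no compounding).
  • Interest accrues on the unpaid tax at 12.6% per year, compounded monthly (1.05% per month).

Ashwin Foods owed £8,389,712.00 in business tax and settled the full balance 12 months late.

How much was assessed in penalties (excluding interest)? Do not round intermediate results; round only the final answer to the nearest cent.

Failure-to-file: 12 × 2.5% × £8,389,712.00 = £2,516,913.60, capped at 17.5% × £8,389,712.00 = £1,468,199.60
Failure-to-pay penalty = 0.5% × £8,389,712.00 × 12 mo = £503,382.72
Total penalty = £1,468,199.60 + £503,382.72 = £1,971,582.32

£1,971,582.32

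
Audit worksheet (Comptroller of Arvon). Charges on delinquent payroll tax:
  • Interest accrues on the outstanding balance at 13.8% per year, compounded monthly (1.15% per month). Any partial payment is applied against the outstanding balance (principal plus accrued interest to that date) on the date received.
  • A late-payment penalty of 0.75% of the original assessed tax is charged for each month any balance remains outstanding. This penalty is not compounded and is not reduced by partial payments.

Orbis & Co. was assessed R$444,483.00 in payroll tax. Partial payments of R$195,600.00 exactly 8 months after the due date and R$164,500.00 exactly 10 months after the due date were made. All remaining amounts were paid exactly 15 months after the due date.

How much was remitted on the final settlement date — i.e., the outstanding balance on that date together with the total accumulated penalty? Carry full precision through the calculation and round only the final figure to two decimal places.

Balance at month 8: R$444,483.0000 × (1 + 0.0115)^8 = R$487,059.7619…
After R$195,600.00 payment: R$487,059.7619… − R$195,600.00 = R$291,459.7619…
Balance at month 10: R$291,459.7619… × (1 + 0.0115)^2 = R$298,201.8820…
After R$164,500.00 payment: R$298,201.8820… − R$164,500.00 = R$133,701.8820…
Balance at month 15: R$133,701.8820… × (1 + 0.0115)^5 = R$141,568.6061…
Penalty: 15 × 0.75% × R$444,483.00 = R$50,004.34…
Final settlement = outstanding balance + penalty = R$141,568.6061… + R$50,004.34… = R$191,572.94

R$191,572.94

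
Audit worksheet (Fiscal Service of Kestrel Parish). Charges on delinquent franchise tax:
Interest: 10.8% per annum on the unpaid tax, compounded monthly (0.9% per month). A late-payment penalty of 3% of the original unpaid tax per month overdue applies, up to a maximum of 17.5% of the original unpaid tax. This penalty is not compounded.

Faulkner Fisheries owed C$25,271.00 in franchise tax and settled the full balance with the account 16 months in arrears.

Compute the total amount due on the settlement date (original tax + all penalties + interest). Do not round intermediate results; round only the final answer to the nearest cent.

C$33,588.71

Penalty (uncapped): 16 × 3% × C$25,271.00 = C$12,130.08; cap = 17.5% × C$25,271.00 = C$4,422.43… → penalty = C$4,422.43…
Interest: C$25,271.00 × ((1 + 0.009)^16 − 1) = C$25,271.00 × 0.1541404… = C$3,895.2831…
Total = C$25,271.00 + C$4,422.4250 + C$3,895.2831… = C$33,588.71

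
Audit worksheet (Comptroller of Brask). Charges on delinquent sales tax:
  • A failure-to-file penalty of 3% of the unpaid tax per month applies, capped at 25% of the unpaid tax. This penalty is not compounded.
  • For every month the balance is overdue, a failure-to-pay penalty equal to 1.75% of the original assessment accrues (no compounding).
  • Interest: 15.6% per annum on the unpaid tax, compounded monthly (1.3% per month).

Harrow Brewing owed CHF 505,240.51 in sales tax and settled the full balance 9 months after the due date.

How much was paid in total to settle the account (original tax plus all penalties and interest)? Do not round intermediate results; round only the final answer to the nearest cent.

CHF 773,408.12

Failure-to-file: 9 × 3% × CHF 505,240.51 = CHF 136,414.94…, capped at 25% × CHF 505,240.51 = CHF 126,310.13…
Failure-to-pay penalty = 1.75% × CHF 505,240.51 × 9 mo = CHF 79,575.38…
Interest: CHF 505,240.51 × ((1 + 0.013)^9 − 1) = CHF 505,240.51 × 0.1232722… = CHF 62,282.1061…
Total = CHF 505,240.51 + CHF 205,885.5078… + CHF 62,282.1061… = CHF 773,408.12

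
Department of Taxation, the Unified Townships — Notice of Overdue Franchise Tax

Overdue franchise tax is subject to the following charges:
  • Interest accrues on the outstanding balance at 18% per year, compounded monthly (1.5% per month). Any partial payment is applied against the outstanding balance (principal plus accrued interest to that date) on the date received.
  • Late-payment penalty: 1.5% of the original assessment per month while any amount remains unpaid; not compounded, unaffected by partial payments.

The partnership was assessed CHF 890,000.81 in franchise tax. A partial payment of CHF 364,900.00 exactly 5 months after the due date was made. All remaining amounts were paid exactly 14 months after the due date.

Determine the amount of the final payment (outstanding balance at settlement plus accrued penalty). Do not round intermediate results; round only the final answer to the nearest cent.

Balance at month 5: CHF 890,000.8100 × (1 + 0.015)^5 = CHF 958,783.6361…
After CHF 364,900.00 payment: CHF 958,783.6361… − CHF 364,900.00 = CHF 593,883.6361…
Balance at month 14: CHF 593,883.6361… × (1 + 0.015)^9 = CHF 679,040.5960…
Penalty: 14 × 1.5% × CHF 890,000.81 = CHF 186,900.17…
Final settlement = outstanding balance + penalty = CHF 679,040.5960… + CHF 186,900.17… = CHF 865,940.77

CHF 865,940.77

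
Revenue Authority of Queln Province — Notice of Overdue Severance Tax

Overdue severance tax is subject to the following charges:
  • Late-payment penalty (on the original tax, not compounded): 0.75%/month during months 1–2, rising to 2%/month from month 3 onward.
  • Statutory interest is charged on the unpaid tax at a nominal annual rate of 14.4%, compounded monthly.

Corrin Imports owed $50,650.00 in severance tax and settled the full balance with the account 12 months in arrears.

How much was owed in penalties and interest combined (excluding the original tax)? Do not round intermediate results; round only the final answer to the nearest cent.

$18,684.51

Penalty, months 1–2: 2 × 0.75% × $50,650.00 = $759.75
Penalty, months 3–12: 10 × 2% × $50,650.00 = $10,130.00
Interest (14.4%/yr ÷ 12 = 1.2%/month): $50,650.00 × ((1 + 0.012)^12 − 1) = $7,794.7627…
Penalties + interest = $10,889.7500 + $7,794.7627… = $18,684.51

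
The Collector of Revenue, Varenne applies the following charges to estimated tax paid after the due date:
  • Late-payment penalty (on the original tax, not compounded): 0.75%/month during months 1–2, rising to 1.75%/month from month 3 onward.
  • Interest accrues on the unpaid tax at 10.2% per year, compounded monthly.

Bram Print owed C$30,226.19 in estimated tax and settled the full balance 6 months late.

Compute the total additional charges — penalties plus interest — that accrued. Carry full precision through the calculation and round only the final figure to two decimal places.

Penalty, months 1–2: 2 × 0.75% × C$30,226.19 = C$453.39…
Penalty, months 3–6: 4 × 1.75% × C$30,226.19 = C$2,115.83…
Interest (10.2%/yr ÷ 12 = 0.85%/month): C$30,226.19 × ((1 + 0.0085)^6 − 1) = C$1,574.6670…
Penalties + interest = C$2,569.2262… + C$1,574.6670… = C$4,143.89

C$4,143.89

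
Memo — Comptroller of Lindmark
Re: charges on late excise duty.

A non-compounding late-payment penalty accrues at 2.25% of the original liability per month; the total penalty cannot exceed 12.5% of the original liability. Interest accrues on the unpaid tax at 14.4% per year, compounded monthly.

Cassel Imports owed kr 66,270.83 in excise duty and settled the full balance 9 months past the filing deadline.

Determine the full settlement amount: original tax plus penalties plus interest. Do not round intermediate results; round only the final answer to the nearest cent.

kr 82,065.28

Penalty (uncapped): 9 × 2.25% × kr 66,270.83 = kr 13,419.84…; cap = 12.5% × kr 66,270.83 = kr 8,283.85… → penalty = kr 8,283.85…
Interest (14.4%/yr ÷ 12 = 1.2%/month): kr 66,270.83 × ((1 + 0.012)^9 − 1) = kr 7,510.5922…
Total = kr 66,270.83 + kr 8,283.8538… + kr 7,510.5922… = kr 82,065.28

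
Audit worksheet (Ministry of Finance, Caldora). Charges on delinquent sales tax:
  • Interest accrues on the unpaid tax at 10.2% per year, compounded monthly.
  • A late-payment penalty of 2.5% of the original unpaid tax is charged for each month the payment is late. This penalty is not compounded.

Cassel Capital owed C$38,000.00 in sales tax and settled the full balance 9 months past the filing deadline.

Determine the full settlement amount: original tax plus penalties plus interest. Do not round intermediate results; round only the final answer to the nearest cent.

C$49,557.82

Late-payment penalty: 9 × 2.5% × C$38,000.00 = C$8,550.00
Interest (10.2%/yr ÷ 12 = 0.85%/month): C$38,000.00 × ((1 + 0.0085)^9 − 1) = C$3,007.8235…
Total = C$38,000.00 + C$8,550.0000 + C$3,007.8235… = C$49,557.82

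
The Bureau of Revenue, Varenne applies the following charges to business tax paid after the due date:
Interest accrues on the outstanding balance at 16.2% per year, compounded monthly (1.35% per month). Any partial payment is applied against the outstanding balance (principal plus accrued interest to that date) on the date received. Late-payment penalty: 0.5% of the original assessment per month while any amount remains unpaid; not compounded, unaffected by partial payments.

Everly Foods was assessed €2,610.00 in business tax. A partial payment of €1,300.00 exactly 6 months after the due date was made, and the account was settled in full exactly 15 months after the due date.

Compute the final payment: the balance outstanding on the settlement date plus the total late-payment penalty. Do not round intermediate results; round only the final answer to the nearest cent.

€1,920.51

Balance at month 6: €2,610.0000 × (1 + 0.0135)^6 = €2,828.6748…
After €1,300.00 payment: €2,828.6748… − €1,300.00 = €1,528.6748…
Balance at month 15: €1,528.6748… × (1 + 0.0135)^9 = €1,724.7609…
Penalty: 15 × 0.5% × €2,610.00 = €195.75
Final settlement = outstanding balance + penalty = €1,724.7609… + €195.75 = €1,920.51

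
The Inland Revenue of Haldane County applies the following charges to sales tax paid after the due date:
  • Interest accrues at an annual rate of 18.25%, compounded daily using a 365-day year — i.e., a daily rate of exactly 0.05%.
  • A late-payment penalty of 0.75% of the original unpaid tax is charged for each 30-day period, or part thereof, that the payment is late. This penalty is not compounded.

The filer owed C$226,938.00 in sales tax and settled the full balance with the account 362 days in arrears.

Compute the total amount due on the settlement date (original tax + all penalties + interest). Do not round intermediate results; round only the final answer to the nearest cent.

C$294,080.10

Penalty periods: ⌈362/30⌉ = 13; penalty = 13 × 0.75% × C$226,938.00 = C$22,126.46…
Interest: C$226,938.00 × ((1 + 0.0005)^362 − 1) = C$226,938.00 × 0.19836097… = C$45,015.6419…
Total = C$226,938.00 + C$22,126.4550 + C$45,015.6419… = C$294,080.10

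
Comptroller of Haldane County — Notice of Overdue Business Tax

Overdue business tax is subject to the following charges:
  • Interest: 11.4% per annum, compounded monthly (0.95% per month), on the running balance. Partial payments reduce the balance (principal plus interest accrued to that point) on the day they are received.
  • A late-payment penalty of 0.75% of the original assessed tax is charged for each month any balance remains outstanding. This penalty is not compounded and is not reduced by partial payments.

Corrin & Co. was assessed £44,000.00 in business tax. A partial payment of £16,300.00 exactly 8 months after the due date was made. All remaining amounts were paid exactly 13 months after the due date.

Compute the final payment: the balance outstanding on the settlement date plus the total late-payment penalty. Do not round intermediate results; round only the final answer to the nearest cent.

Balance at month 8: £44,000.0000 × (1 + 0.0095)^8 = £47,457.3259…
After £16,300.00 payment: £47,457.3259… − £16,300.00 = £31,157.3259…
Balance at month 13: £31,157.3259… × (1 + 0.0095)^5 = £32,665.6867…
Penalty: 13 × 0.75% × £44,000.00 = £4,290.00
Final settlement = outstanding balance + penalty = £32,665.6867… + £4,290.00 = £36,955.69

£36,955.69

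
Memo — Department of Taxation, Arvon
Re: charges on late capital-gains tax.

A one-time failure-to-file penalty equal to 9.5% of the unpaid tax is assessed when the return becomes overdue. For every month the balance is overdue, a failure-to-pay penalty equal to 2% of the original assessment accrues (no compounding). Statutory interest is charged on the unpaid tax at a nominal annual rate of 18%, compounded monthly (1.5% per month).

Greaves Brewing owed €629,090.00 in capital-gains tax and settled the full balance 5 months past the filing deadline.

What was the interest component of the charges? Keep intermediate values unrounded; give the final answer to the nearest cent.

€48,618.59

Interest: €629,090.00 × ((1 + 0.015)^5 − 1) = €629,090.00 × 0.0772840… = €48,618.5940…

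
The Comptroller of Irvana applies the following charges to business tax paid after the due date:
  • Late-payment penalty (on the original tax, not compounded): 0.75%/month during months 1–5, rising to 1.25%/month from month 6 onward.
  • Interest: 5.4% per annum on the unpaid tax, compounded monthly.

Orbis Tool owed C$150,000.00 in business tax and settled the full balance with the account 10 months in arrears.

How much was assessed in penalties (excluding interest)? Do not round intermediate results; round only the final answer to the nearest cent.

C$15,000.00

Penalty, months 1–5: 5 × 0.75% × C$150,000.00 = C$5,625.00
Penalty, months 6–10: 5 × 1.25% × C$150,000.00 = C$9,375.00
Total penalty = C$5,625.00 + C$9,375.00 = C$15,000.00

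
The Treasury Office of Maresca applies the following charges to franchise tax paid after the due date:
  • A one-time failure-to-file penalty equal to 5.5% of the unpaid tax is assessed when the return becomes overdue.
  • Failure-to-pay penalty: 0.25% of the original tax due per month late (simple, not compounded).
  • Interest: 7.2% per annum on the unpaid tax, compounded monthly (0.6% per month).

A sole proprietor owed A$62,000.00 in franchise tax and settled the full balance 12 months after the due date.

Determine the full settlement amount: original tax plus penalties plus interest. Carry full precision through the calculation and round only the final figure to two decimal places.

Failure-to-file penalty: 5.5% × A$62,000.00 = A$3,410.00
Failure-to-pay penalty: 12 × 0.25% × A$62,000.00 = A$1,860.00
Interest: A$62,000.00 × ((1 + 0.006)^12 − 1) = A$62,000.00 × 0.0744242… = A$4,614.2984…
Total = A$62,000.00 + A$5,270.0000 + A$4,614.2984… = A$71,884.30

A$71,884.30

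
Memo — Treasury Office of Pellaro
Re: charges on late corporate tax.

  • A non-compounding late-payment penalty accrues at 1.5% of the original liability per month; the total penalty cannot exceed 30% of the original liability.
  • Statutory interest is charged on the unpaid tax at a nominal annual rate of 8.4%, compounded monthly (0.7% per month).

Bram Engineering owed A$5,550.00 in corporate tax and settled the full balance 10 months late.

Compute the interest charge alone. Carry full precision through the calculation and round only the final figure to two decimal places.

Interest: A$5,550.00 × ((1 + 0.007)^10 − 1) = A$5,550.00 × 0.0722467… = A$400.9690…

A$400.97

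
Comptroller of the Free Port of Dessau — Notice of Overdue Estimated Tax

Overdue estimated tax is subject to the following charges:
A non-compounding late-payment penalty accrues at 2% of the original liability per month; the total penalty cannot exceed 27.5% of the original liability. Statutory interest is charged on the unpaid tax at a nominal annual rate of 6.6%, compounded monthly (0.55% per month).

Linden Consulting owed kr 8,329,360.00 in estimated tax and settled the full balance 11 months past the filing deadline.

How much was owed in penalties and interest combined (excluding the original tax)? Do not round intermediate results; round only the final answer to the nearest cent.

Penalty: 11 × 2% × kr 8,329,360.00 = kr 1,832,459.20 (below the 27.5% cap of kr 2,290,574.00)
Interest: kr 8,329,360.00 × ((1 + 0.0055)^11 − 1) = kr 8,329,360.00 × 0.0621915… = kr 518,015.4439…
Penalties + interest = kr 1,832,459.2000 + kr 518,015.4439… = kr 2,350,474.64

kr 2,350,474.64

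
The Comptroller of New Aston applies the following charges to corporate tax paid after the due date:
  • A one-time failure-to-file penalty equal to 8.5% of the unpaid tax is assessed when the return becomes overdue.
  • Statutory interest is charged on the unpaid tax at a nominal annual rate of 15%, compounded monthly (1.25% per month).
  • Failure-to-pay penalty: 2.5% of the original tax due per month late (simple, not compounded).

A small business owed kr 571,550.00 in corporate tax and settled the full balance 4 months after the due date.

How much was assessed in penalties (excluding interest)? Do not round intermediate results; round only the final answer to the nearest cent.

kr 105,736.75

Failure-to-file penalty: 8.5% × kr 571,550.00 = kr 48,581.75
Failure-to-pay penalty = 2.5% × kr 571,550.00 × 4 mo = kr 57,155.00
Total penalty = kr 48,581.75 + kr 57,155.00 = kr 105,736.75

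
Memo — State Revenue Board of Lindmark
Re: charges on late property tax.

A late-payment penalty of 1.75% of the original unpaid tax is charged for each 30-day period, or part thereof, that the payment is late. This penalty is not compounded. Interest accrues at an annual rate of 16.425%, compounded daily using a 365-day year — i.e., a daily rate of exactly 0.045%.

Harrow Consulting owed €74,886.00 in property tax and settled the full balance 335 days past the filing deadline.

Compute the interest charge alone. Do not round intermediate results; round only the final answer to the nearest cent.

Interest: €74,886.00 × ((1 + 0.00045)^335 − 1) = €74,886.00 × 0.16266652… = €12,181.4450…

€12,181.45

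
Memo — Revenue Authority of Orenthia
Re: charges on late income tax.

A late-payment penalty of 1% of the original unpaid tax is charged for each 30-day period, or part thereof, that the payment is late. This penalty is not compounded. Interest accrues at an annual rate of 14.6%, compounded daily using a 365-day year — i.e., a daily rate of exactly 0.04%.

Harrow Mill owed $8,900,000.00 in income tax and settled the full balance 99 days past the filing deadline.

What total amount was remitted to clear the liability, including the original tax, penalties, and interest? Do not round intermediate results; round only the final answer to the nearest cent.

$9,615,438.03

Penalty periods: ⌈99/30⌉ = 4; penalty = 4 × 1% × $8,900,000.00 = $356,000.00
Interest: $8,900,000.00 × ((1 + 0.0004)^99 − 1) = $8,900,000.00 × 0.04038630… = $359,438.0294…
Total = $8,900,000.00 + $356,000.0000 + $359,438.0294… = $9,615,438.03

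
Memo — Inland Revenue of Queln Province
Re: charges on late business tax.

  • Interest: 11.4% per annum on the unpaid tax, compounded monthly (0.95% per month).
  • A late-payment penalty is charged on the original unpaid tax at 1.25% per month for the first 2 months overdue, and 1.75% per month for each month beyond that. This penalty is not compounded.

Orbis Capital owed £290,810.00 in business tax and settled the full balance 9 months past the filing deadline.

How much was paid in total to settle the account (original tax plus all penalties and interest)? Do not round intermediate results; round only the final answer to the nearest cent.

Penalty, months 1–2: 2 × 1.25% × £290,810.00 = £7,270.25
Penalty, months 3–9: 7 × 1.75% × £290,810.00 = £35,624.23…
Interest: £290,810.00 × ((1 + 0.0095)^9 − 1) = £290,810.00 × 0.0888221… = £25,830.3420…
Total = £290,810.00 + £42,894.4750 + £25,830.3420… = £359,534.82

£359,534.82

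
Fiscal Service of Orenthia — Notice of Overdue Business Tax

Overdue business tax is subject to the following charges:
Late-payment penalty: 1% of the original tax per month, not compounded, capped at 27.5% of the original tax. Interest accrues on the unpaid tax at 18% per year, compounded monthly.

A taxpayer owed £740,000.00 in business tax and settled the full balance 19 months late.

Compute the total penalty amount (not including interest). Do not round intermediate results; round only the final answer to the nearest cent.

£140,600.00

Penalty: 19 × 1% × £740,000.00 = £140,600.00 (below the 27.5% cap of £203,500.00)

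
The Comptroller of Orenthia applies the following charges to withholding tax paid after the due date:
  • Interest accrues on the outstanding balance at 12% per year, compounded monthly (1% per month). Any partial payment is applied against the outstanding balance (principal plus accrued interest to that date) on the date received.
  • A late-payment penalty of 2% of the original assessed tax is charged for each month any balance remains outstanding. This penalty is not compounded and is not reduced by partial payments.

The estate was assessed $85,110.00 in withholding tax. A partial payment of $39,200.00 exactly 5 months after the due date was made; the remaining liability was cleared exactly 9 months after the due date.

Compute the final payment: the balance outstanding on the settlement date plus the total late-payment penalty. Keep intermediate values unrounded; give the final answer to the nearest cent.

Balance at month 5: $85,110.0000 × (1 + 0.01)^5 = $89,451.4654…
After $39,200.00 payment: $89,451.4654… − $39,200.00 = $50,251.4654…
Balance at month 9: $50,251.4654… × (1 + 0.01)^4 = $52,291.8764…
Penalty: 9 × 2% × $85,110.00 = $15,319.80
Final settlement = outstanding balance + penalty = $52,291.8764… + $15,319.80 = $67,611.68

$67,611.68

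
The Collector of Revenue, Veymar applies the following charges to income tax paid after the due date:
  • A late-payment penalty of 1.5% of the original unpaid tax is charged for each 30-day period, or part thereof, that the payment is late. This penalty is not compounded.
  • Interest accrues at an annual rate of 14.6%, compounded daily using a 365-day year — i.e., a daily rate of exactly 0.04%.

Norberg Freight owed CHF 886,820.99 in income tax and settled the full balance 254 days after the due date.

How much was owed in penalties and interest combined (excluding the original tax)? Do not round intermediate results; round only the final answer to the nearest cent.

CHF 214,538.07

Penalty periods: ⌈254/30⌉ = 9; penalty = 9 × 1.5% × CHF 886,820.99 = CHF 119,720.83…
Interest: CHF 886,820.99 × ((1 + 0.0004)^254 − 1) = CHF 886,820.99 × 0.10691812… = CHF 94,817.2331…
Penalties + interest = CHF 119,720.8337… + CHF 94,817.2331… = CHF 214,538.07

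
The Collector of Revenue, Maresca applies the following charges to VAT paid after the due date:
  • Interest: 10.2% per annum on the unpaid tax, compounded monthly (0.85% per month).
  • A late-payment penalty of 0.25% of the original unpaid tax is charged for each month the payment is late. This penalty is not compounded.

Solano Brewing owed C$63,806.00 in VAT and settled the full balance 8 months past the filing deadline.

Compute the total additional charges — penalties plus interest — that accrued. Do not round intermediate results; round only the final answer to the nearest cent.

C$5,746.23

Late-payment penalty = 0.25% × C$63,806.00 × 8 mo = C$1,276.12
Interest: C$63,806.00 × ((1 + 0.0085)^8 − 1) = C$63,806.00 × 0.0700578… = C$4,470.1054…
Penalties + interest = C$1,276.1200 + C$4,470.1054… = C$5,746.23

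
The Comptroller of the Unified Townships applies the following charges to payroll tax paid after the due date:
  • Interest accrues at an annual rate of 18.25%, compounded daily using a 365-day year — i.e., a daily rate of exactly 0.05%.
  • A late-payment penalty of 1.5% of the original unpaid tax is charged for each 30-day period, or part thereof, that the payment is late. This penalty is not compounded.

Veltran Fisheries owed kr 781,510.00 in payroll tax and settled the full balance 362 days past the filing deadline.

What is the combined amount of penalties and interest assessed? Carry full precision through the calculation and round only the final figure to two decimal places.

kr 307,415.53

Penalty periods: ⌈362/30⌉ = 13; penalty = 13 × 1.5% × kr 781,510.00 = kr 152,394.45
Interest: kr 781,510.00 × ((1 + 0.0005)^362 − 1) = kr 781,510.00 × 0.19836097… = kr 155,021.0819…
Penalties + interest = kr 152,394.4500 + kr 155,021.0819… = kr 307,415.53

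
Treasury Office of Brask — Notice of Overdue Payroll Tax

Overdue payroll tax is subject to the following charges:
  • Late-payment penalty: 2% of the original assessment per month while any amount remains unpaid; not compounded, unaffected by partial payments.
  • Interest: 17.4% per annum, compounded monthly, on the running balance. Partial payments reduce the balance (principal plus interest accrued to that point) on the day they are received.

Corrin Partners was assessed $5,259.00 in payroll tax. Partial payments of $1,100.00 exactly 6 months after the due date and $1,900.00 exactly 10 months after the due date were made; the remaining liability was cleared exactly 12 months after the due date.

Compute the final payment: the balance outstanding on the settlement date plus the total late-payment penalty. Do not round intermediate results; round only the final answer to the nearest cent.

$4,358.11

Monthly rate = 17.4% ÷ 12 = 1.45%
Balance at month 6: $5,259.0000 × (1 + 0.0145)^6 = $5,733.4427…
After $1,100.00 payment: $5,733.4427… − $1,100.00 = $4,633.4427…
Balance at month 10: $4,633.4427… × (1 + 0.0145)^4 = $4,908.0842…
After $1,900.00 payment: $4,908.0842… − $1,900.00 = $3,008.0842…
Balance at month 12: $3,008.0842… × (1 + 0.0145)^2 = $3,095.9511…
Penalty: 12 × 2% × $5,259.00 = $1,262.16
Final settlement = outstanding balance + penalty = $3,095.9511… + $1,262.16 = $4,358.11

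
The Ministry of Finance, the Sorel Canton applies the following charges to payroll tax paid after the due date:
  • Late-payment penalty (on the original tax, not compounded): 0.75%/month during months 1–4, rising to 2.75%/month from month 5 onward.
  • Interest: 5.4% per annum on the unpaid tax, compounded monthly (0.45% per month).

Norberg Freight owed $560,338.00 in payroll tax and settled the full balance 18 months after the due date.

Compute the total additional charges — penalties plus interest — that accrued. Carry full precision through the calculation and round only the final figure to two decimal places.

$279,706.09

Penalty, months 1–4: 4 × 0.75% × $560,338.00 = $16,810.14
Penalty, months 5–18: 14 × 2.75% × $560,338.00 = $215,730.13
Interest: $560,338.00 × ((1 + 0.0045)^18 − 1) = $560,338.00 × 0.0841739… = $47,165.8229…
Penalties + interest = $232,540.2700 + $47,165.8229… = $279,706.09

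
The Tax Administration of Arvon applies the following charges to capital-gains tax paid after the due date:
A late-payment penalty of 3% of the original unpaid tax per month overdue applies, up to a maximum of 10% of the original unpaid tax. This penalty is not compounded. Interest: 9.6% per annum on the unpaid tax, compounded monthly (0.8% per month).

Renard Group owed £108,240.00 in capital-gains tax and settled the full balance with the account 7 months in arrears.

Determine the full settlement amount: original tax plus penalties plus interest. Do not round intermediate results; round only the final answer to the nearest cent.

Penalty (uncapped): 7 × 3% × £108,240.00 = £22,730.40; cap = 10% × £108,240.00 = £10,824.00 → penalty = £10,824.00
Interest: £108,240.00 × ((1 + 0.008)^7 − 1) = £108,240.00 × 0.0573621… = £6,208.8698…
Total = £108,240.00 + £10,824.0000 + £6,208.8698… = £125,272.87

£125,272.87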